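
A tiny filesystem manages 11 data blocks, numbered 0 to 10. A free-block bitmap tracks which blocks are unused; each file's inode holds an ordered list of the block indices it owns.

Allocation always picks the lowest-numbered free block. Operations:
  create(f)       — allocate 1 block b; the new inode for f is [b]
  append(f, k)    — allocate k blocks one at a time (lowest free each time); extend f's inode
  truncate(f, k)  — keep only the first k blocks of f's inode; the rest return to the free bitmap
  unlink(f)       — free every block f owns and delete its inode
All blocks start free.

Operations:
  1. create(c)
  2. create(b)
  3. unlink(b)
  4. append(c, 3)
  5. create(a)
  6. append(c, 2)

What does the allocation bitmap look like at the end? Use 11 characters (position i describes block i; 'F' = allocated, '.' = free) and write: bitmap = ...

bitmap = FFFFFFF....

[1] create(c) — c=0 (map F..........)
[2] create(b) — b=1 c=0 (map FF.........)
[3] unlink(b) — c=0 (map F..........)
[4] append(c, 3) — c=0,1,2,3 (map FFFF.......)
[5] create(a) — a=4 c=0,1,2,3 (map FFFFF......)
[6] append(c, 2) — a=4 c=0,1,2,3,5,6 (map FFFFFFF....)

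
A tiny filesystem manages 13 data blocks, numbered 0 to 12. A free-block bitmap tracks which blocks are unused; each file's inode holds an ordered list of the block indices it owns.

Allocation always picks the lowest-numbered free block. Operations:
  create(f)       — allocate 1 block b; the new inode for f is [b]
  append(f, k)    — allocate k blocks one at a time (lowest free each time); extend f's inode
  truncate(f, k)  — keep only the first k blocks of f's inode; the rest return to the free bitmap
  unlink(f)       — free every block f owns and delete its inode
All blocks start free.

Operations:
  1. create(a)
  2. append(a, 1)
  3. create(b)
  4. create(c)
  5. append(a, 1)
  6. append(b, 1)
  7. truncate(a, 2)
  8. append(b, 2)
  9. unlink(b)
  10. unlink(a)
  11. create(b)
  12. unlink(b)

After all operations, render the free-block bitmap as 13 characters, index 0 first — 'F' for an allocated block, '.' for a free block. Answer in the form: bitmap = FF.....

bitmap = ...F.........

[1] create(a) — a=0 (map F............)
[2] append(a, 1) — a=0,1 (map FF...........)
[3] create(b) — a=0,1 b=2 (map FFF..........)
[4] create(c) — a=0,1 b=2 c=3 (map FFFF.........)
[5] append(a, 1) — a=0,1,4 b=2 c=3 (map FFFFF........)
[6] append(b, 1) — a=0,1,4 b=2,5 c=3 (map FFFFFF.......)
[7] truncate(a, 2) — a=0,1 b=2,5 c=3 (map FFFF.F.......)
[8] append(b, 2) — a=0,1 b=2,5,4,6 c=3 (map FFFFFFF......)
[9] unlink(b) — a=0,1 c=3 (map FF.F.........)
[10] unlink(a) — c=3 (map ...F.........)
[11] create(b) — b=0 c=3 (map F..F.........)
[12] unlink(b) — c=3 (map ...F.........)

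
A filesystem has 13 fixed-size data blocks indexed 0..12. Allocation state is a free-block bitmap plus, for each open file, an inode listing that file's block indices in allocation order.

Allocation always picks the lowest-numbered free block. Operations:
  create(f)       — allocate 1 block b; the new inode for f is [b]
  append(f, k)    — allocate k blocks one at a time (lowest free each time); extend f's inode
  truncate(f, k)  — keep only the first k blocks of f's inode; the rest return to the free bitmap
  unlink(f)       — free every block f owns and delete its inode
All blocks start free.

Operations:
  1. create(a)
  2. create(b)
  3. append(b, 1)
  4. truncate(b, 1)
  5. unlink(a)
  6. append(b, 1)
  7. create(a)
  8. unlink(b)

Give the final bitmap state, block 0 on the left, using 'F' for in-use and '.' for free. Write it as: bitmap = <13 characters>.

bitmap = ..F..........

create(a): bitmap=F............ | a=[0]
create(b): bitmap=FF........... | a=[0] b=[1]
append(b, 1): bitmap=FFF.......... | a=[0] b=[1, 2]
truncate(b, 1): bitmap=FF........... | a=[0] b=[1]
unlink(a): bitmap=.F........... | b=[1]
append(b, 1): bitmap=FF........... | b=[1, 0]
create(a): bitmap=FFF.......... | a=[2] b=[1, 0]
unlink(b): bitmap=..F.......... | a=[2]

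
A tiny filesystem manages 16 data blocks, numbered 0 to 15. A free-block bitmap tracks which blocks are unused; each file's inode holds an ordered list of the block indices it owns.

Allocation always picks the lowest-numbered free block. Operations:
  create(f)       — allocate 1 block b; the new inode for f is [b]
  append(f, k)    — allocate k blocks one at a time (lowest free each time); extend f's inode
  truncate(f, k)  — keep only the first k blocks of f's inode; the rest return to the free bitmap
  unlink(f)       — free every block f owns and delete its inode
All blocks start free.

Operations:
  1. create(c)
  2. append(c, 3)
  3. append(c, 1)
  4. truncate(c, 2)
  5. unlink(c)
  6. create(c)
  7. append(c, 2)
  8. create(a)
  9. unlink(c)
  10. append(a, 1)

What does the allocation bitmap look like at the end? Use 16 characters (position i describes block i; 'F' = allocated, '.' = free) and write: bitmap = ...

bitmap = F..F............

  1. create(c)  ⇒  F...............  {c→[0]}
  2. append(c, 3)  ⇒  FFFF............  {c→[0, 1, 2, 3]}
  3. append(c, 1)  ⇒  FFFFF...........  {c→[0, 1, 2, 3, 4]}
  4. truncate(c, 2)  ⇒  FF..............  {c→[0, 1]}
  5. unlink(c)  ⇒  ................  {}
  6. create(c)  ⇒  F...............  {c→[0]}
  7. append(c, 2)  ⇒  FFF.............  {c→[0, 1, 2]}
  8. create(a)  ⇒  FFFF............  {a→[3]; c→[0, 1, 2]}
  9. unlink(c)  ⇒  ...F............  {a→[3]}
  10. append(a, 1)  ⇒  F..F............  {a→[3, 0]}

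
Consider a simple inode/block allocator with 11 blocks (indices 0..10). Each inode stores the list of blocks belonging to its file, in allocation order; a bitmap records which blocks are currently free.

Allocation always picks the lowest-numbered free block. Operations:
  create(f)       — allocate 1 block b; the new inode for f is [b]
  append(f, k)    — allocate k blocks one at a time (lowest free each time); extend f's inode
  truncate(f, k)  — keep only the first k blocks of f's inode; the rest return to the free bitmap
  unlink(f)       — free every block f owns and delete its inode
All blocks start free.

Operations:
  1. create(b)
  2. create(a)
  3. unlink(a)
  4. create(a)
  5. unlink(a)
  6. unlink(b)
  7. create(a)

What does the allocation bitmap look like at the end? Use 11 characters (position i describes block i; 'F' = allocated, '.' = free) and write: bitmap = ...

after create(b) → b:[0]  free=[F..........]
after create(a) → a:[1], b:[0]  free=[FF.........]
after unlink(a) → b:[0]  free=[F..........]
after create(a) → a:[1], b:[0]  free=[FF.........]
after unlink(a) → b:[0]  free=[F..........]
after unlink(b) →   free=[...........]
after create(a) → a:[0]  free=[F..........]

bitmap = F..........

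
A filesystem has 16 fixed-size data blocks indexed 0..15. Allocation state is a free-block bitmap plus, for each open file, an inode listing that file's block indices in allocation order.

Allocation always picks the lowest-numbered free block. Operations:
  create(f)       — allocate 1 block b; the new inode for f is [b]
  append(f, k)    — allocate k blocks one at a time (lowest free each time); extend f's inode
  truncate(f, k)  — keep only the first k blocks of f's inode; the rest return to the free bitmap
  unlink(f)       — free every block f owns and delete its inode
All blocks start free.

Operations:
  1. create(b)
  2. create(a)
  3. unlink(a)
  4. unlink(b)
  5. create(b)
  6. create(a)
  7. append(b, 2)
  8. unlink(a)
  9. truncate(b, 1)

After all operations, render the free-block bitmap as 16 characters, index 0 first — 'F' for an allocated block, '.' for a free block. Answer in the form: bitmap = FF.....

bitmap = F...............

create(b): bitmap=F............... | b=[0]
create(a): bitmap=FF.............. | a=[1] b=[0]
unlink(a): bitmap=F............... | b=[0]
unlink(b): bitmap=................ | 
create(b): bitmap=F............... | b=[0]
create(a): bitmap=FF.............. | a=[1] b=[0]
append(b, 2): bitmap=FFFF............ | a=[1] b=[0, 2, 3]
unlink(a): bitmap=F.FF............ | b=[0, 2, 3]
truncate(b, 1): bitmap=F............... | b=[0]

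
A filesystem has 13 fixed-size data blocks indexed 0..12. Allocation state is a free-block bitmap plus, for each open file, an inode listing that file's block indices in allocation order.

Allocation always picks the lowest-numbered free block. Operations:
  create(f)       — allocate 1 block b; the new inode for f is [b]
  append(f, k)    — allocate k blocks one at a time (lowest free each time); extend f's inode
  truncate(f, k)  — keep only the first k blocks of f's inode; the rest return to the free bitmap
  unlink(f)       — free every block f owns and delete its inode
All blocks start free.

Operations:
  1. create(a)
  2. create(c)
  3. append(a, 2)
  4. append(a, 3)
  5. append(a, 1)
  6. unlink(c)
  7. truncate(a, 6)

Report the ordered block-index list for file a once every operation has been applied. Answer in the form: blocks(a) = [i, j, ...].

[1] create(a) — a=0 (map F............)
[2] create(c) — a=0 c=1 (map FF...........)
[3] append(a, 2) — a=0,2,3 c=1 (map FFFF.........)
[4] append(a, 3) — a=0,2,3,4,5,6 c=1 (map FFFFFFF......)
[5] append(a, 1) — a=0,2,3,4,5,6,7 c=1 (map FFFFFFFF.....)
[6] unlink(c) — a=0,2,3,4,5,6,7 (map F.FFFFFF.....)
[7] truncate(a, 6) — a=0,2,3,4,5,6 (map F.FFFFF......)

blocks(a) = [0, 2, 3, 4, 5, 6]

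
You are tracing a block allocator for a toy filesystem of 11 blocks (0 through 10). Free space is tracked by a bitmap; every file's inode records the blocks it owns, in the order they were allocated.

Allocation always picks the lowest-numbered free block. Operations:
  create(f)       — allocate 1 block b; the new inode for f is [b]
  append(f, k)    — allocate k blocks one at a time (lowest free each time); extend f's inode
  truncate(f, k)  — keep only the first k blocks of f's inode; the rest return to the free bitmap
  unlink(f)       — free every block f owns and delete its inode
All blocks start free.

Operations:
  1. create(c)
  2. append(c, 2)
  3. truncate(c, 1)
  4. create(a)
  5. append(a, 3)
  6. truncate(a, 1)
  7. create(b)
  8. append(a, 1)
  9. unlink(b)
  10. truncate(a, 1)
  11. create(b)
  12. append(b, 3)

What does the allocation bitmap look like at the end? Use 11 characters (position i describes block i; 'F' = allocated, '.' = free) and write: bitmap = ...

bitmap = FFFFFF.....

[1] create(c) — c=0 (map F..........)
[2] append(c, 2) — c=0,1,2 (map FFF........)
[3] truncate(c, 1) — c=0 (map F..........)
[4] create(a) — a=1 c=0 (map FF.........)
[5] append(a, 3) — a=1,2,3,4 c=0 (map FFFFF......)
[6] truncate(a, 1) — a=1 c=0 (map FF.........)
[7] create(b) — a=1 b=2 c=0 (map FFF........)
[8] append(a, 1) — a=1,3 b=2 c=0 (map FFFF.......)
[9] unlink(b) — a=1,3 c=0 (map FF.F.......)
[10] truncate(a, 1) — a=1 c=0 (map FF.........)
[11] create(b) — a=1 b=2 c=0 (map FFF........)
[12] append(b, 3) — a=1 b=2,3,4,5 c=0 (map FFFFFF.....)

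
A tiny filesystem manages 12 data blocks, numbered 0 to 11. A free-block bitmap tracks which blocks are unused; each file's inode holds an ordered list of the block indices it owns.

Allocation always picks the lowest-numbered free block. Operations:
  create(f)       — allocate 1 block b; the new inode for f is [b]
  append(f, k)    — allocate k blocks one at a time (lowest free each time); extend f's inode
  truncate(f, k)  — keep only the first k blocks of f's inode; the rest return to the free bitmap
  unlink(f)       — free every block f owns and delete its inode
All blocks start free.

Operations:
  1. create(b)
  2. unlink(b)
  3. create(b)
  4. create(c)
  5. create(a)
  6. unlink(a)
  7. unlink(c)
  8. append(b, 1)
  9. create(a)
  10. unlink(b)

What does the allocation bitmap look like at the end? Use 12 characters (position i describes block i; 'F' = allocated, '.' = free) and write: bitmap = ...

after create(b) → b:[0]  free=[F...........]
after unlink(b) →   free=[............]
after create(b) → b:[0]  free=[F...........]
after create(c) → b:[0], c:[1]  free=[FF..........]
after create(a) → a:[2], b:[0], c:[1]  free=[FFF.........]
after unlink(a) → b:[0], c:[1]  free=[FF..........]
after unlink(c) → b:[0]  free=[F...........]
after append(b, 1) → b:[0, 1]  free=[FF..........]
after create(a) → a:[2], b:[0, 1]  free=[FFF.........]
after unlink(b) → a:[2]  free=[..F.........]

bitmap = ..F.........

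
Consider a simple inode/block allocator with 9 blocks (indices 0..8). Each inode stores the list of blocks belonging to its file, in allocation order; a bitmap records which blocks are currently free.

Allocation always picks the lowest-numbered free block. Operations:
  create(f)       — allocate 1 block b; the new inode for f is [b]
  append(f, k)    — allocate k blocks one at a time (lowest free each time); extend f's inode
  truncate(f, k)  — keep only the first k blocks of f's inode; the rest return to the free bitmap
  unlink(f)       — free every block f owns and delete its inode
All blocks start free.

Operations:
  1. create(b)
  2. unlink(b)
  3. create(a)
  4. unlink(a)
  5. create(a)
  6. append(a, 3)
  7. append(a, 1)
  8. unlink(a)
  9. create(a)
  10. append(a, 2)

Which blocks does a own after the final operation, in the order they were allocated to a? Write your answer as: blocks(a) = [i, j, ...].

  1. create(b)  ⇒  F........  {b→[0]}
  2. unlink(b)  ⇒  .........  {}
  3. create(a)  ⇒  F........  {a→[0]}
  4. unlink(a)  ⇒  .........  {}
  5. create(a)  ⇒  F........  {a→[0]}
  6. append(a, 3)  ⇒  FFFF.....  {a→[0, 1, 2, 3]}
  7. append(a, 1)  ⇒  FFFFF....  {a→[0, 1, 2, 3, 4]}
  8. unlink(a)  ⇒  .........  {}
  9. create(a)  ⇒  F........  {a→[0]}
  10. append(a, 2)  ⇒  FFF......  {a→[0, 1, 2]}

blocks(a) = [0, 1, 2]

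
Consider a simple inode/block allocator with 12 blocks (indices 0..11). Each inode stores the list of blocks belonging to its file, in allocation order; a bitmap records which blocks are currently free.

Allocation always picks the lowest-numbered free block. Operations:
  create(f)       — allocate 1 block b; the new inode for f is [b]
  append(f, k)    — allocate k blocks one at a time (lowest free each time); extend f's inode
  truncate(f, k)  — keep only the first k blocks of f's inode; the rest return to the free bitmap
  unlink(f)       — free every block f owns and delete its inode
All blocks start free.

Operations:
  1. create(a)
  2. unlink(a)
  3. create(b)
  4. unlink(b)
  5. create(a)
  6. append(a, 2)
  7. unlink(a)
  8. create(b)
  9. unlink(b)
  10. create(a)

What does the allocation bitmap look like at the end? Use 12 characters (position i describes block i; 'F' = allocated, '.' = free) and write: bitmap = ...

bitmap = F...........

  1. create(a)  ⇒  F...........  {a→[0]}
  2. unlink(a)  ⇒  ............  {}
  3. create(b)  ⇒  F...........  {b→[0]}
  4. unlink(b)  ⇒  ............  {}
  5. create(a)  ⇒  F...........  {a→[0]}
  6. append(a, 2)  ⇒  FFF.........  {a→[0, 1, 2]}
  7. unlink(a)  ⇒  ............  {}
  8. create(b)  ⇒  F...........  {b→[0]}
  9. unlink(b)  ⇒  ............  {}
  10. create(a)  ⇒  F...........  {a→[0]}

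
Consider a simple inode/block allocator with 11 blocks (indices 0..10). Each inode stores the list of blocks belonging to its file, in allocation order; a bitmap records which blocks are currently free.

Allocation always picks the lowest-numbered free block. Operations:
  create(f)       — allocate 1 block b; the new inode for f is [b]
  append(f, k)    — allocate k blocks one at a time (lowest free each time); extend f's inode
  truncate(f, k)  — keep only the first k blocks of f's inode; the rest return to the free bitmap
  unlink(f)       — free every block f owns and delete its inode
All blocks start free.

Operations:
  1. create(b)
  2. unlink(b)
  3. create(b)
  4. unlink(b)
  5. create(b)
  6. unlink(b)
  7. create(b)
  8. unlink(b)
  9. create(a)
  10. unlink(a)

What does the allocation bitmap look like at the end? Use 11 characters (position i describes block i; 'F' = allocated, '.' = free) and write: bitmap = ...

bitmap = ...........

[1] create(b) — b=0 (map F..........)
[2] unlink(b) —  (map ...........)
[3] create(b) — b=0 (map F..........)
[4] unlink(b) —  (map ...........)
[5] create(b) — b=0 (map F..........)
[6] unlink(b) —  (map ...........)
[7] create(b) — b=0 (map F..........)
[8] unlink(b) —  (map ...........)
[9] create(a) — a=0 (map F..........)
[10] unlink(a) —  (map ...........)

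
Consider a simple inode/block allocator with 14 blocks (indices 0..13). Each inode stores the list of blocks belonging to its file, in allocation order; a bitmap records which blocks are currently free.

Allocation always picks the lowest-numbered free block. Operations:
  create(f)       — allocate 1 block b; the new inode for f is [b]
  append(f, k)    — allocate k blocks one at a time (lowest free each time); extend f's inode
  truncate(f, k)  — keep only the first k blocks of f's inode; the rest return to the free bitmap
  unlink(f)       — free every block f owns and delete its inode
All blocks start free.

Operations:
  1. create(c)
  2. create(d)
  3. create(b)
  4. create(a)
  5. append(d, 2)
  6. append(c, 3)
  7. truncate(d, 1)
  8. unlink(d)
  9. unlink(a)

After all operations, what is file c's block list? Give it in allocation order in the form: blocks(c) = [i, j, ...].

blocks(c) = [0, 6, 7, 8]

after create(c) → c:[0]  free=[F.............]
after create(d) → c:[0], d:[1]  free=[FF............]
after create(b) → b:[2], c:[0], d:[1]  free=[FFF...........]
after create(a) → a:[3], b:[2], c:[0], d:[1]  free=[FFFF..........]
after append(d, 2) → a:[3], b:[2], c:[0], d:[1, 4, 5]  free=[FFFFFF........]
after append(c, 3) → a:[3], b:[2], c:[0, 6, 7, 8], d:[1, 4, 5]  free=[FFFFFFFFF.....]
after truncate(d, 1) → a:[3], b:[2], c:[0, 6, 7, 8], d:[1]  free=[FFFF..FFF.....]
after unlink(d) → a:[3], b:[2], c:[0, 6, 7, 8]  free=[F.FF..FFF.....]
after unlink(a) → b:[2], c:[0, 6, 7, 8]  free=[F.F...FFF.....]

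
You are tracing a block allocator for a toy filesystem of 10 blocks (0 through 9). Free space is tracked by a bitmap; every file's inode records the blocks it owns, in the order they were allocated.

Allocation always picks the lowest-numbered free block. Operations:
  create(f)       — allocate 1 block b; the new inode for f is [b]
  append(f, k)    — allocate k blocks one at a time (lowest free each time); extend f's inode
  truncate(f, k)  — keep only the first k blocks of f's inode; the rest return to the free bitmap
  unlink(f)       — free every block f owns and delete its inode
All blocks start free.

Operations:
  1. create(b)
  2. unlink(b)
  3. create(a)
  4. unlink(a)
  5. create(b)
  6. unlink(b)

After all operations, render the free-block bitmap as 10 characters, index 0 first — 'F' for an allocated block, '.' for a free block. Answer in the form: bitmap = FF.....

  1. create(b)  ⇒  F.........  {b→[0]}
  2. unlink(b)  ⇒  ..........  {}
  3. create(a)  ⇒  F.........  {a→[0]}
  4. unlink(a)  ⇒  ..........  {}
  5. create(b)  ⇒  F.........  {b→[0]}
  6. unlink(b)  ⇒  ..........  {}

bitmap = ..........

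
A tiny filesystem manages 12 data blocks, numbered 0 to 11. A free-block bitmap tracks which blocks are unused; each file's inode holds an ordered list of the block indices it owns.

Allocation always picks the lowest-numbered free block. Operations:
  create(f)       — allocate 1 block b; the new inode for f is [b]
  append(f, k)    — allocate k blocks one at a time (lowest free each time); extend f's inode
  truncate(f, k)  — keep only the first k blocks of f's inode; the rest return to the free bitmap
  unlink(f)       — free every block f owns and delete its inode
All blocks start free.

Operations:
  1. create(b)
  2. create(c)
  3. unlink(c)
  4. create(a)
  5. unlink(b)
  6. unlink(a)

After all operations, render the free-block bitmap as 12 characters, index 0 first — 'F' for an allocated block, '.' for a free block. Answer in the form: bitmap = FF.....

after create(b) → b:[0]  free=[F...........]
after create(c) → b:[0], c:[1]  free=[FF..........]
after unlink(c) → b:[0]  free=[F...........]
after create(a) → a:[1], b:[0]  free=[FF..........]
after unlink(b) → a:[1]  free=[.F..........]
after unlink(a) →   free=[............]

bitmap = ............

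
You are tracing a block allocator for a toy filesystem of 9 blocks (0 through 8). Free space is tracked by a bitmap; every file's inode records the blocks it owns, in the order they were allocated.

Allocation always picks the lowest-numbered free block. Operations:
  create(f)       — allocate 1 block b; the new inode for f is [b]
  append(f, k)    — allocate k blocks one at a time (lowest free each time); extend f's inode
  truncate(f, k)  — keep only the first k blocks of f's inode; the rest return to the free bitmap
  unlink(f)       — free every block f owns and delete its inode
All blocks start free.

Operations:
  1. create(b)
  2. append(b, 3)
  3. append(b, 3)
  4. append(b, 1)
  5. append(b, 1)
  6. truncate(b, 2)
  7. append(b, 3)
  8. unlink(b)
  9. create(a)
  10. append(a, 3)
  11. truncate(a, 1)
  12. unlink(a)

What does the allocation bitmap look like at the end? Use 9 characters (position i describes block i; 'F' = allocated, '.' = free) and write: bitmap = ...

bitmap = .........

[1] create(b) — b=0 (map F........)
[2] append(b, 3) — b=0,1,2,3 (map FFFF.....)
[3] append(b, 3) — b=0,1,2,3,4,5,6 (map FFFFFFF..)
[4] append(b, 1) — b=0,1,2,3,4,5,6,7 (map FFFFFFFF.)
[5] append(b, 1) — b=0,1,2,3,4,5,6,7,8 (map FFFFFFFFF)
[6] truncate(b, 2) — b=0,1 (map FF.......)
[7] append(b, 3) — b=0,1,2,3,4 (map FFFFF....)
[8] unlink(b) —  (map .........)
[9] create(a) — a=0 (map F........)
[10] append(a, 3) — a=0,1,2,3 (map FFFF.....)
[11] truncate(a, 1) — a=0 (map F........)
[12] unlink(a) —  (map .........)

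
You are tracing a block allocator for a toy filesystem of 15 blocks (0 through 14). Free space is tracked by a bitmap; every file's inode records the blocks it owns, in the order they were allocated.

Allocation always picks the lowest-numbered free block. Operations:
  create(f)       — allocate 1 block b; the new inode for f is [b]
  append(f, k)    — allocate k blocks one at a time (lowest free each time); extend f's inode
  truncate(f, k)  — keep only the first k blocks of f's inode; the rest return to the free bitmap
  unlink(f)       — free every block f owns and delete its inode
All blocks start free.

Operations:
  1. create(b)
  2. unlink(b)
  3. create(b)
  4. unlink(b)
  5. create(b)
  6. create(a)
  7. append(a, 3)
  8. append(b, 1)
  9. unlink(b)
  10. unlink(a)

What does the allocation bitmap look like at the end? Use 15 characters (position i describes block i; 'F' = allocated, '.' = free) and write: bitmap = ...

after create(b) → b:[0]  free=[F..............]
after unlink(b) →   free=[...............]
after create(b) → b:[0]  free=[F..............]
after unlink(b) →   free=[...............]
after create(b) → b:[0]  free=[F..............]
after create(a) → a:[1], b:[0]  free=[FF.............]
after append(a, 3) → a:[1, 2, 3, 4], b:[0]  free=[FFFFF..........]
after append(b, 1) → a:[1, 2, 3, 4], b:[0, 5]  free=[FFFFFF.........]
after unlink(b) → a:[1, 2, 3, 4]  free=[.FFFF..........]
after unlink(a) →   free=[...............]

bitmap = ...............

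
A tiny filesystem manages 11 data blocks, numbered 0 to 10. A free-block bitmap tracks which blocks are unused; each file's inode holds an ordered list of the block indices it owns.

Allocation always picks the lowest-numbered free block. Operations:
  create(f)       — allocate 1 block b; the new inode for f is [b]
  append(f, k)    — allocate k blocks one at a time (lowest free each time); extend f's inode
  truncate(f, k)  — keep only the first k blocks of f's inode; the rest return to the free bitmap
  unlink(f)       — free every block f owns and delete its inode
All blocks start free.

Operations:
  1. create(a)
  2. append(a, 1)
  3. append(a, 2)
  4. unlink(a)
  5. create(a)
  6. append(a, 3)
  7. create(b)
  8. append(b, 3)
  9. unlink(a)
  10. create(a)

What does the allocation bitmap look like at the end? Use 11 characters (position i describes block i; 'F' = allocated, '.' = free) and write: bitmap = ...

bitmap = F...FFFF...

after create(a) → a:[0]  free=[F..........]
after append(a, 1) → a:[0, 1]  free=[FF.........]
after append(a, 2) → a:[0, 1, 2, 3]  free=[FFFF.......]
after unlink(a) →   free=[...........]
after create(a) → a:[0]  free=[F..........]
after append(a, 3) → a:[0, 1, 2, 3]  free=[FFFF.......]
after create(b) → a:[0, 1, 2, 3], b:[4]  free=[FFFFF......]
after append(b, 3) → a:[0, 1, 2, 3], b:[4, 5, 6, 7]  free=[FFFFFFFF...]
after unlink(a) → b:[4, 5, 6, 7]  free=[....FFFF...]
after create(a) → a:[0], b:[4, 5, 6, 7]  free=[F...FFFF...]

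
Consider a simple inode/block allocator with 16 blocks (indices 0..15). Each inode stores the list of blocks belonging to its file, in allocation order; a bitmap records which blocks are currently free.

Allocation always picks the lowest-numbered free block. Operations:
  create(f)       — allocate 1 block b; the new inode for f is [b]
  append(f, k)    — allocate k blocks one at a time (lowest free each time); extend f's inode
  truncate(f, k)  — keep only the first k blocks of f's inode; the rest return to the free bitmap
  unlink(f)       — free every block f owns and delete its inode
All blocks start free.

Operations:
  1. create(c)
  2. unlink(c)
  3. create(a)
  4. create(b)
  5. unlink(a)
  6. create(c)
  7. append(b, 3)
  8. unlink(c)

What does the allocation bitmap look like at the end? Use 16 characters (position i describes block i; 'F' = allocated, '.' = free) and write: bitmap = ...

bitmap = .FFFF...........

create(c): bitmap=F............... | c=[0]
unlink(c): bitmap=................ | 
create(a): bitmap=F............... | a=[0]
create(b): bitmap=FF.............. | a=[0] b=[1]
unlink(a): bitmap=.F.............. | b=[1]
create(c): bitmap=FF.............. | b=[1] c=[0]
append(b, 3): bitmap=FFFFF........... | b=[1, 2, 3, 4] c=[0]
unlink(c): bitmap=.FFFF........... | b=[1, 2, 3, 4]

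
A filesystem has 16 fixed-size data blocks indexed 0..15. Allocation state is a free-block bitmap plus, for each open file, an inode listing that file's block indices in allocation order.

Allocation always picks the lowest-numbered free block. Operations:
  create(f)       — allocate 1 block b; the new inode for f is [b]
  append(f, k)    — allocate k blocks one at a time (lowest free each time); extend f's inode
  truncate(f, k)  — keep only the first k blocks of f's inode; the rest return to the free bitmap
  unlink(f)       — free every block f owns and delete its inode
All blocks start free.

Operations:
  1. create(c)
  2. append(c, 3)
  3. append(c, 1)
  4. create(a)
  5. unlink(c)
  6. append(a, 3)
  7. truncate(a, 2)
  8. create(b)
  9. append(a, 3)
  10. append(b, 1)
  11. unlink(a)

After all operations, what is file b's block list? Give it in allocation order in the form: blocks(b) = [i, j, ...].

[1] create(c) — c=0 (map F...............)
[2] append(c, 3) — c=0,1,2,3 (map FFFF............)
[3] append(c, 1) — c=0,1,2,3,4 (map FFFFF...........)
[4] create(a) — a=5 c=0,1,2,3,4 (map FFFFFF..........)
[5] unlink(c) — a=5 (map .....F..........)
[6] append(a, 3) — a=5,0,1,2 (map FFF..F..........)
[7] truncate(a, 2) — a=5,0 (map F....F..........)
[8] create(b) — a=5,0 b=1 (map FF...F..........)
[9] append(a, 3) — a=5,0,2,3,4 b=1 (map FFFFFF..........)
[10] append(b, 1) — a=5,0,2,3,4 b=1,6 (map FFFFFFF.........)
[11] unlink(a) — b=1,6 (map .F....F.........)

blocks(b) = [1, 6]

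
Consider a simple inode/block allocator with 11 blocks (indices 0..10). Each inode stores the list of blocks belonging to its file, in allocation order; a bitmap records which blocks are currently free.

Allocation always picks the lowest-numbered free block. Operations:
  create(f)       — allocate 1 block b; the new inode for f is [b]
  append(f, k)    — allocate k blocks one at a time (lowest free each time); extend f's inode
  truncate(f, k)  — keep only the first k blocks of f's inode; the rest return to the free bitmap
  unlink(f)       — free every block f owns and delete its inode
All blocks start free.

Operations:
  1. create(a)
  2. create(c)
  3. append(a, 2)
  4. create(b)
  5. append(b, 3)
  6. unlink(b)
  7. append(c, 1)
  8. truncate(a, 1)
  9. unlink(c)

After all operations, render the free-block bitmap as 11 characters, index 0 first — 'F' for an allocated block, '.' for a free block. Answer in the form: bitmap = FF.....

bitmap = F..........

after create(a) → a:[0]  free=[F..........]
after create(c) → a:[0], c:[1]  free=[FF.........]
after append(a, 2) → a:[0, 2, 3], c:[1]  free=[FFFF.......]
after create(b) → a:[0, 2, 3], b:[4], c:[1]  free=[FFFFF......]
after append(b, 3) → a:[0, 2, 3], b:[4, 5, 6, 7], c:[1]  free=[FFFFFFFF...]
after unlink(b) → a:[0, 2, 3], c:[1]  free=[FFFF.......]
after append(c, 1) → a:[0, 2, 3], c:[1, 4]  free=[FFFFF......]
after truncate(a, 1) → a:[0], c:[1, 4]  free=[FF..F......]
after unlink(c) → a:[0]  free=[F..........]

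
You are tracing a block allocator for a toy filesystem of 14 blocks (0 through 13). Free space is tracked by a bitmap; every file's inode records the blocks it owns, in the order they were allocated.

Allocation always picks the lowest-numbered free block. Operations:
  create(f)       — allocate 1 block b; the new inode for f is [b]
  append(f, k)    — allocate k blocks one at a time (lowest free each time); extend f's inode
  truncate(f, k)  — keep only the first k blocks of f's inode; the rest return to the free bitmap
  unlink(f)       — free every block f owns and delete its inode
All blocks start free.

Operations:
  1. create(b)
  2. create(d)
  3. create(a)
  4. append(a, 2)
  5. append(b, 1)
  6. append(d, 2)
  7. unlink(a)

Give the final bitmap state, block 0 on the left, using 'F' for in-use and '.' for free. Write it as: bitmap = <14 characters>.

bitmap = FF...FFF......

[1] create(b) — b=0 (map F.............)
[2] create(d) — b=0 d=1 (map FF............)
[3] create(a) — a=2 b=0 d=1 (map FFF...........)
[4] append(a, 2) — a=2,3,4 b=0 d=1 (map FFFFF.........)
[5] append(b, 1) — a=2,3,4 b=0,5 d=1 (map FFFFFF........)
[6] append(d, 2) — a=2,3,4 b=0,5 d=1,6,7 (map FFFFFFFF......)
[7] unlink(a) — b=0,5 d=1,6,7 (map FF...FFF......)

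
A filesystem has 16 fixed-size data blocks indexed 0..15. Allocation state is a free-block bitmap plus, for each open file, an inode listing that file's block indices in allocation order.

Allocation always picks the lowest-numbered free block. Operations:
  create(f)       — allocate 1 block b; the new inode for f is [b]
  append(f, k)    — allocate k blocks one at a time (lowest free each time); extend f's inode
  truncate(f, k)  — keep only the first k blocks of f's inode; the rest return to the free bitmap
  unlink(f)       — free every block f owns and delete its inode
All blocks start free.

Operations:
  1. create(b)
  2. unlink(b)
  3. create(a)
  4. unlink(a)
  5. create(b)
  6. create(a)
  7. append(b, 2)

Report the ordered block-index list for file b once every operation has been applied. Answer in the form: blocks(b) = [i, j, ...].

[1] create(b) — b=0 (map F...............)
[2] unlink(b) —  (map ................)
[3] create(a) — a=0 (map F...............)
[4] unlink(a) —  (map ................)
[5] create(b) — b=0 (map F...............)
[6] create(a) — a=1 b=0 (map FF..............)
[7] append(b, 2) — a=1 b=0,2,3 (map FFFF............)

blocks(b) = [0, 2, 3]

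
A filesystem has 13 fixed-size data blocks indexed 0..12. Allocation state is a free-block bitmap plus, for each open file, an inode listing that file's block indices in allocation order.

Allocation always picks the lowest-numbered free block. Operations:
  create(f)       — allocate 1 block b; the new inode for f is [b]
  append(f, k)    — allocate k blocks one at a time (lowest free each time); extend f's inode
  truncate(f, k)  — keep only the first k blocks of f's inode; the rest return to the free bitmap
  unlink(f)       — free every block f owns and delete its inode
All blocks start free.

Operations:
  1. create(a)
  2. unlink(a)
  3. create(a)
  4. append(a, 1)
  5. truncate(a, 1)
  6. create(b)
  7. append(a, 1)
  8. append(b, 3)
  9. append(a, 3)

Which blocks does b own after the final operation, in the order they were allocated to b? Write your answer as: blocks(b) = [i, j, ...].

  1. create(a)  ⇒  F............  {a→[0]}
  2. unlink(a)  ⇒  .............  {}
  3. create(a)  ⇒  F............  {a→[0]}
  4. append(a, 1)  ⇒  FF...........  {a→[0, 1]}
  5. truncate(a, 1)  ⇒  F............  {a→[0]}
  6. create(b)  ⇒  FF...........  {a→[0]; b→[1]}
  7. append(a, 1)  ⇒  FFF..........  {a→[0, 2]; b→[1]}
  8. append(b, 3)  ⇒  FFFFFF.......  {a→[0, 2]; b→[1, 3, 4, 5]}
  9. append(a, 3)  ⇒  FFFFFFFFF....  {a→[0, 2, 6, 7, 8]; b→[1, 3, 4, 5]}

blocks(b) = [1, 3, 4, 5]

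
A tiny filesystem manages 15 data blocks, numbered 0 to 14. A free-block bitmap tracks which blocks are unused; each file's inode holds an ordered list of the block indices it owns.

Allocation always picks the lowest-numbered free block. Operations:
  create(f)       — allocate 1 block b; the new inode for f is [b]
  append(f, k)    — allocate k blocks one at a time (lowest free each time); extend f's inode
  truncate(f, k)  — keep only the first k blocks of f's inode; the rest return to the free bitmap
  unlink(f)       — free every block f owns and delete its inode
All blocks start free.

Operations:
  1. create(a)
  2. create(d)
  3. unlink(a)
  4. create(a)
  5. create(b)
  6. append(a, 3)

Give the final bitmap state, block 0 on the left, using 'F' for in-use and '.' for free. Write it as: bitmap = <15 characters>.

after create(a) → a:[0]  free=[F..............]
after create(d) → a:[0], d:[1]  free=[FF.............]
after unlink(a) → d:[1]  free=[.F.............]
after create(a) → a:[0], d:[1]  free=[FF.............]
after create(b) → a:[0], b:[2], d:[1]  free=[FFF............]
after append(a, 3) → a:[0, 3, 4, 5], b:[2], d:[1]  free=[FFFFFF.........]

bitmap = FFFFFF.........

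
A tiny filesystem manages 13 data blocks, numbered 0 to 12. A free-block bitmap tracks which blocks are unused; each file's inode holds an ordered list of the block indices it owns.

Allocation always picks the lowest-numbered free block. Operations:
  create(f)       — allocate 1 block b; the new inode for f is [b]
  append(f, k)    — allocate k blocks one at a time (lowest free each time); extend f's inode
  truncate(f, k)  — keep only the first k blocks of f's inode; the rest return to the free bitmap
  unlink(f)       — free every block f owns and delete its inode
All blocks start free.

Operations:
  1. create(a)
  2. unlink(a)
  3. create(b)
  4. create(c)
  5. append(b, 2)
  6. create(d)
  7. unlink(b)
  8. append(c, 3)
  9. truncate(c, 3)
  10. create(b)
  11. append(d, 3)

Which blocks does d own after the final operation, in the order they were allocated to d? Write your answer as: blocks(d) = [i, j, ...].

  1. create(a)  ⇒  F............  {a→[0]}
  2. unlink(a)  ⇒  .............  {}
  3. create(b)  ⇒  F............  {b→[0]}
  4. create(c)  ⇒  FF...........  {b→[0]; c→[1]}
  5. append(b, 2)  ⇒  FFFF.........  {b→[0, 2, 3]; c→[1]}
  6. create(d)  ⇒  FFFFF........  {b→[0, 2, 3]; c→[1]; d→[4]}
  7. unlink(b)  ⇒  .F..F........  {c→[1]; d→[4]}
  8. append(c, 3)  ⇒  FFFFF........  {c→[1, 0, 2, 3]; d→[4]}
  9. truncate(c, 3)  ⇒  FFF.F........  {c→[1, 0, 2]; d→[4]}
  10. create(b)  ⇒  FFFFF........  {b→[3]; c→[1, 0, 2]; d→[4]}
  11. append(d, 3)  ⇒  FFFFFFFF.....  {b→[3]; c→[1, 0, 2]; d→[4, 5, 6, 7]}

blocks(d) = [4, 5, 6, 7]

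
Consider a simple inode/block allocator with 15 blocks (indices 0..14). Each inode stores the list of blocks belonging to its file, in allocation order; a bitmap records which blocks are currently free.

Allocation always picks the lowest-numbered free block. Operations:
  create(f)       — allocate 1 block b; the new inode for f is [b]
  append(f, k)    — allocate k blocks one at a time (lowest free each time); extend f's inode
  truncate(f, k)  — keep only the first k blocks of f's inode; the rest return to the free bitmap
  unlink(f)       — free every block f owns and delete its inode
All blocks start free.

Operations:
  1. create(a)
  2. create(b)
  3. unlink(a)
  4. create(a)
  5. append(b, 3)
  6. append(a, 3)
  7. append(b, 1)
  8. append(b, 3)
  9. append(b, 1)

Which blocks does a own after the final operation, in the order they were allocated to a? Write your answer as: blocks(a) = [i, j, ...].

blocks(a) = [0, 5, 6, 7]

  1. create(a)  ⇒  F..............  {a→[0]}
  2. create(b)  ⇒  FF.............  {a→[0]; b→[1]}
  3. unlink(a)  ⇒  .F.............  {b→[1]}
  4. create(a)  ⇒  FF.............  {a→[0]; b→[1]}
  5. append(b, 3)  ⇒  FFFFF..........  {a→[0]; b→[1, 2, 3, 4]}
  6. append(a, 3)  ⇒  FFFFFFFF.......  {a→[0, 5, 6, 7]; b→[1, 2, 3, 4]}
  7. append(b, 1)  ⇒  FFFFFFFFF......  {a→[0, 5, 6, 7]; b→[1, 2, 3, 4, 8]}
  8. append(b, 3)  ⇒  FFFFFFFFFFFF...  {a→[0, 5, 6, 7]; b→[1, 2, 3, 4, 8, 9, 10, 11]}
  9. append(b, 1)  ⇒  FFFFFFFFFFFFF..  {a→[0, 5, 6, 7]; b→[1, 2, 3, 4, 8, 9, 10, 11, 12]}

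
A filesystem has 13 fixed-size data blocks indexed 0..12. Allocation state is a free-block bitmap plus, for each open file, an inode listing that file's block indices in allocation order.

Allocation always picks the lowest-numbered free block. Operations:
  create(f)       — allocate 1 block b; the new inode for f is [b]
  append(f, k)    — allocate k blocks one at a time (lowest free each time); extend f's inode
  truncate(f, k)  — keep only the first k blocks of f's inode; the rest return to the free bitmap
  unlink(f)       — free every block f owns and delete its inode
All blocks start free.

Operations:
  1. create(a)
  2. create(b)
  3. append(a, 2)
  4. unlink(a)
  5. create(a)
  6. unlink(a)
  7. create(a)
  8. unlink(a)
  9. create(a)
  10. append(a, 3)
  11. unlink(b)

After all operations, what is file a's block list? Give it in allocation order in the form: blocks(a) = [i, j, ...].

blocks(a) = [0, 2, 3, 4]

after create(a) → a:[0]  free=[F............]
after create(b) → a:[0], b:[1]  free=[FF...........]
after append(a, 2) → a:[0, 2, 3], b:[1]  free=[FFFF.........]
after unlink(a) → b:[1]  free=[.F...........]
after create(a) → a:[0], b:[1]  free=[FF...........]
after unlink(a) → b:[1]  free=[.F...........]
after create(a) → a:[0], b:[1]  free=[FF...........]
after unlink(a) → b:[1]  free=[.F...........]
after create(a) → a:[0], b:[1]  free=[FF...........]
after append(a, 3) → a:[0, 2, 3, 4], b:[1]  free=[FFFFF........]
after unlink(b) → a:[0, 2, 3, 4]  free=[F.FFF........]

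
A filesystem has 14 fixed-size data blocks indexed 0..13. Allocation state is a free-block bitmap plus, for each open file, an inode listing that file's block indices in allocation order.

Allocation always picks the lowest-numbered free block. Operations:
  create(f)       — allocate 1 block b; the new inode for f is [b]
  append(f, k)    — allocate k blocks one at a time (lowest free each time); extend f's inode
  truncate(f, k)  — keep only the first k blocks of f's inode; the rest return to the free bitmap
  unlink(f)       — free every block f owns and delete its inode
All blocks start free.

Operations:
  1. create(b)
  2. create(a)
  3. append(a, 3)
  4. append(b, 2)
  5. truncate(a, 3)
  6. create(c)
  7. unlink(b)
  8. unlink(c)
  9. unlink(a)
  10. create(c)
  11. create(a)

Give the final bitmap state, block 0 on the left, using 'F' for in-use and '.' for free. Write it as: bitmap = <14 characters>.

after create(b) → b:[0]  free=[F.............]
after create(a) → a:[1], b:[0]  free=[FF............]
after append(a, 3) → a:[1, 2, 3, 4], b:[0]  free=[FFFFF.........]
after append(b, 2) → a:[1, 2, 3, 4], b:[0, 5, 6]  free=[FFFFFFF.......]
after truncate(a, 3) → a:[1, 2, 3], b:[0, 5, 6]  free=[FFFF.FF.......]
after create(c) → a:[1, 2, 3], b:[0, 5, 6], c:[4]  free=[FFFFFFF.......]
after unlink(b) → a:[1, 2, 3], c:[4]  free=[.FFFF.........]
after unlink(c) → a:[1, 2, 3]  free=[.FFF..........]
after unlink(a) →   free=[..............]
after create(c) → c:[0]  free=[F.............]
after create(a) → a:[1], c:[0]  free=[FF............]

bitmap = FF............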